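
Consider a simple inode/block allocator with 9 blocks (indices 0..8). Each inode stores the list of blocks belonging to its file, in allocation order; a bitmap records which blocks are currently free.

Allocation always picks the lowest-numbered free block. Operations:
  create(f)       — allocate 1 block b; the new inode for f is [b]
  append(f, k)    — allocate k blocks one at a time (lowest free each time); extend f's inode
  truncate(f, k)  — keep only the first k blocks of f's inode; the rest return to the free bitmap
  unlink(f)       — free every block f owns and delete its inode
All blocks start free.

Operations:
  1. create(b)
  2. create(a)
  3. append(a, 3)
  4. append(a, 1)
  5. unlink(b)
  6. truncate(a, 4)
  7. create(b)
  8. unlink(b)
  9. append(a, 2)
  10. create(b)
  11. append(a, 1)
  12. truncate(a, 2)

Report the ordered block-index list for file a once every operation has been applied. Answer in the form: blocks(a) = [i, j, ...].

blocks(a) = [1, 2]

after create(b) → b:[0]  free=[F........]
after create(a) → a:[1], b:[0]  free=[FF.......]
after append(a, 3) → a:[1, 2, 3, 4], b:[0]  free=[FFFFF....]
after append(a, 1) → a:[1, 2, 3, 4, 5], b:[0]  free=[FFFFFF...]
after unlink(b) → a:[1, 2, 3, 4, 5]  free=[.FFFFF...]
after truncate(a, 4) → a:[1, 2, 3, 4]  free=[.FFFF....]
after create(b) → a:[1, 2, 3, 4], b:[0]  free=[FFFFF....]
after unlink(b) → a:[1, 2, 3, 4]  free=[.FFFF....]
after append(a, 2) → a:[1, 2, 3, 4, 0, 5]  free=[FFFFFF...]
after create(b) → a:[1, 2, 3, 4, 0, 5], b:[6]  free=[FFFFFFF..]
after append(a, 1) → a:[1, 2, 3, 4, 0, 5, 7], b:[6]  free=[FFFFFFFF.]
after truncate(a, 2) → a:[1, 2], b:[6]  free=[.FF...F..]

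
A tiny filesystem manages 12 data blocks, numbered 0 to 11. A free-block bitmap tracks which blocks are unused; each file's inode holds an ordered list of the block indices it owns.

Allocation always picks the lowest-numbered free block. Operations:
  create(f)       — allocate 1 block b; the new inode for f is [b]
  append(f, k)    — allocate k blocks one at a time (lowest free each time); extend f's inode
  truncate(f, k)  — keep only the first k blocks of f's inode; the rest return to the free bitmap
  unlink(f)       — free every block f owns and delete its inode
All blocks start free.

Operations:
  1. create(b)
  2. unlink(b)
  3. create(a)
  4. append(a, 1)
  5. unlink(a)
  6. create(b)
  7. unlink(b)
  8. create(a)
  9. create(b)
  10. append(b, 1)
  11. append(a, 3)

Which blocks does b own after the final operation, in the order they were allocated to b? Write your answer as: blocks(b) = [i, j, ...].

blocks(b) = [1, 2]

after create(b) → b:[0]  free=[F...........]
after unlink(b) →   free=[............]
after create(a) → a:[0]  free=[F...........]
after append(a, 1) → a:[0, 1]  free=[FF..........]
after unlink(a) →   free=[............]
after create(b) → b:[0]  free=[F...........]
after unlink(b) →   free=[............]
after create(a) → a:[0]  free=[F...........]
after create(b) → a:[0], b:[1]  free=[FF..........]
after append(b, 1) → a:[0], b:[1, 2]  free=[FFF.........]
after append(a, 3) → a:[0, 3, 4, 5], b:[1, 2]  free=[FFFFFF......]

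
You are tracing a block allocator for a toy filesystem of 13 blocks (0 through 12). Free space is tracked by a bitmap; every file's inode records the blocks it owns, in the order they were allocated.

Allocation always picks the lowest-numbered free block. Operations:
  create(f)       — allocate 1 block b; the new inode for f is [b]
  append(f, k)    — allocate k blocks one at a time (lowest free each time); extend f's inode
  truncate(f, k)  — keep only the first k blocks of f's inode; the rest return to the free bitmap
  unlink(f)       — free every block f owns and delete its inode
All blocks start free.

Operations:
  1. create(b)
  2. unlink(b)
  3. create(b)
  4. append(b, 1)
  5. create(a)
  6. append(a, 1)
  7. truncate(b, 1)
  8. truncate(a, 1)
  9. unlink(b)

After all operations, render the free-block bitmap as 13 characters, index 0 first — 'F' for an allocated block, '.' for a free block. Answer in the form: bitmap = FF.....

[1] create(b) — b=0 (map F............)
[2] unlink(b) —  (map .............)
[3] create(b) — b=0 (map F............)
[4] append(b, 1) — b=0,1 (map FF...........)
[5] create(a) — a=2 b=0,1 (map FFF..........)
[6] append(a, 1) — a=2,3 b=0,1 (map FFFF.........)
[7] truncate(b, 1) — a=2,3 b=0 (map F.FF.........)
[8] truncate(a, 1) — a=2 b=0 (map F.F..........)
[9] unlink(b) — a=2 (map ..F..........)

bitmap = ..F..........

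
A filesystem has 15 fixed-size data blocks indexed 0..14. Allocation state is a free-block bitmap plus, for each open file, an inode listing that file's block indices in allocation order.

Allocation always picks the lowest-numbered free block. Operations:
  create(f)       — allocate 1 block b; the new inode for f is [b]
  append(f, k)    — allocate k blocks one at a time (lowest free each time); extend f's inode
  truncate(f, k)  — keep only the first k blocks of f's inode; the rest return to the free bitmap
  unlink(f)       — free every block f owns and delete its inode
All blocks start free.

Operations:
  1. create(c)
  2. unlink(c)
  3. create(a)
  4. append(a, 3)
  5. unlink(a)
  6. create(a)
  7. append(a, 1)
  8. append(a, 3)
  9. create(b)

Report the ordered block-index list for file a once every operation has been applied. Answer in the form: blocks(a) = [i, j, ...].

blocks(a) = [0, 1, 2, 3, 4]

after create(c) → c:[0]  free=[F..............]
after unlink(c) →   free=[...............]
after create(a) → a:[0]  free=[F..............]
after append(a, 3) → a:[0, 1, 2, 3]  free=[FFFF...........]
after unlink(a) →   free=[...............]
after create(a) → a:[0]  free=[F..............]
after append(a, 1) → a:[0, 1]  free=[FF.............]
after append(a, 3) → a:[0, 1, 2, 3, 4]  free=[FFFFF..........]
after create(b) → a:[0, 1, 2, 3, 4], b:[5]  free=[FFFFFF.........]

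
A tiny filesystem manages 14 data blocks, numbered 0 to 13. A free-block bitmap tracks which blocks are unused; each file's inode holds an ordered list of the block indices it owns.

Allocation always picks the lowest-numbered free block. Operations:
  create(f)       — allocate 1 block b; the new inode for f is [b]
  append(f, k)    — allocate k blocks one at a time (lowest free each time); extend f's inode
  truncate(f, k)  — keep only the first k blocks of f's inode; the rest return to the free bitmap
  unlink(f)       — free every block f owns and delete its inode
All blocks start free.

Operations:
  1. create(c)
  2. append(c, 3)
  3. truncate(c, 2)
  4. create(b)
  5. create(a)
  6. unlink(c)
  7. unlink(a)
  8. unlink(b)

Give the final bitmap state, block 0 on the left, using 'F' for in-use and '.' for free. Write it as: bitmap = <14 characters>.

bitmap = ..............

after create(c) → c:[0]  free=[F.............]
after append(c, 3) → c:[0, 1, 2, 3]  free=[FFFF..........]
after truncate(c, 2) → c:[0, 1]  free=[FF............]
after create(b) → b:[2], c:[0, 1]  free=[FFF...........]
after create(a) → a:[3], b:[2], c:[0, 1]  free=[FFFF..........]
after unlink(c) → a:[3], b:[2]  free=[..FF..........]
after unlink(a) → b:[2]  free=[..F...........]
after unlink(b) →   free=[..............]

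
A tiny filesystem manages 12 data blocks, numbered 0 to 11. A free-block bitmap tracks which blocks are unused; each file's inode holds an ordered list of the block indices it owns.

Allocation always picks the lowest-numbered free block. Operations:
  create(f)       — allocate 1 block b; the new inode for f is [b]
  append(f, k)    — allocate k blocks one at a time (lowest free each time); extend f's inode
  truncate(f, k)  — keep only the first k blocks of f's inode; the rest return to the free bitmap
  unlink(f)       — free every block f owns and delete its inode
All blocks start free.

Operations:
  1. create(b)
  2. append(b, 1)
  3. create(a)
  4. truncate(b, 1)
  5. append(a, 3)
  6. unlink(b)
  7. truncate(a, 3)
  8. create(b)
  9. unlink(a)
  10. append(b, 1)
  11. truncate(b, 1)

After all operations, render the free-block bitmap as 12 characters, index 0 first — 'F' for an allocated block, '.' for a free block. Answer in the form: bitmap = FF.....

  1. create(b)  ⇒  F...........  {b→[0]}
  2. append(b, 1)  ⇒  FF..........  {b→[0, 1]}
  3. create(a)  ⇒  FFF.........  {a→[2]; b→[0, 1]}
  4. truncate(b, 1)  ⇒  F.F.........  {a→[2]; b→[0]}
  5. append(a, 3)  ⇒  FFFFF.......  {a→[2, 1, 3, 4]; b→[0]}
  6. unlink(b)  ⇒  .FFFF.......  {a→[2, 1, 3, 4]}
  7. truncate(a, 3)  ⇒  .FFF........  {a→[2, 1, 3]}
  8. create(b)  ⇒  FFFF........  {a→[2, 1, 3]; b→[0]}
  9. unlink(a)  ⇒  F...........  {b→[0]}
  10. append(b, 1)  ⇒  FF..........  {b→[0, 1]}
  11. truncate(b, 1)  ⇒  F...........  {b→[0]}

bitmap = F...........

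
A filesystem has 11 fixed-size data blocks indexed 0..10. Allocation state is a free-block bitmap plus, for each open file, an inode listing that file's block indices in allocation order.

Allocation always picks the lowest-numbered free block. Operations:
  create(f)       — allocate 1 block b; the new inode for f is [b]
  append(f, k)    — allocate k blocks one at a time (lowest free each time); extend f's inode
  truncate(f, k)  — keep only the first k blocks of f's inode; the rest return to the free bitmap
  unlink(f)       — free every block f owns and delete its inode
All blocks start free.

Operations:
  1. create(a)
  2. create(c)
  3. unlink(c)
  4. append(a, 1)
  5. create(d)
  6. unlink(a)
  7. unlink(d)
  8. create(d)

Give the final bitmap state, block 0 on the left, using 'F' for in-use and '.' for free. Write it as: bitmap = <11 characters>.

bitmap = F..........

[1] create(a) — a=0 (map F..........)
[2] create(c) — a=0 c=1 (map FF.........)
[3] unlink(c) — a=0 (map F..........)
[4] append(a, 1) — a=0,1 (map FF.........)
[5] create(d) — a=0,1 d=2 (map FFF........)
[6] unlink(a) — d=2 (map ..F........)
[7] unlink(d) —  (map ...........)
[8] create(d) — d=0 (map F..........)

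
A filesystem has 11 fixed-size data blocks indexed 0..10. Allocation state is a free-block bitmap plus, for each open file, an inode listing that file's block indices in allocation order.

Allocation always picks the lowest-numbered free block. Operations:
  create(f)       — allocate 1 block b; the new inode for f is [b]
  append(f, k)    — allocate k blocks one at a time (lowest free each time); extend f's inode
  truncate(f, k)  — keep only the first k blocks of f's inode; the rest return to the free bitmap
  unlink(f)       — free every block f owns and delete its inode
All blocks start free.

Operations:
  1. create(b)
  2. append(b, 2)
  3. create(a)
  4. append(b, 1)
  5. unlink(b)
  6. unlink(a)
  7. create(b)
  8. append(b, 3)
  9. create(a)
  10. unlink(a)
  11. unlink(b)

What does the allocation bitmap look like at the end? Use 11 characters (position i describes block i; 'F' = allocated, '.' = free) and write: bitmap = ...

bitmap = ...........

[1] create(b) — b=0 (map F..........)
[2] append(b, 2) — b=0,1,2 (map FFF........)
[3] create(a) — a=3 b=0,1,2 (map FFFF.......)
[4] append(b, 1) — a=3 b=0,1,2,4 (map FFFFF......)
[5] unlink(b) — a=3 (map ...F.......)
[6] unlink(a) —  (map ...........)
[7] create(b) — b=0 (map F..........)
[8] append(b, 3) — b=0,1,2,3 (map FFFF.......)
[9] create(a) — a=4 b=0,1,2,3 (map FFFFF......)
[10] unlink(a) — b=0,1,2,3 (map FFFF.......)
[11] unlink(b) —  (map ...........)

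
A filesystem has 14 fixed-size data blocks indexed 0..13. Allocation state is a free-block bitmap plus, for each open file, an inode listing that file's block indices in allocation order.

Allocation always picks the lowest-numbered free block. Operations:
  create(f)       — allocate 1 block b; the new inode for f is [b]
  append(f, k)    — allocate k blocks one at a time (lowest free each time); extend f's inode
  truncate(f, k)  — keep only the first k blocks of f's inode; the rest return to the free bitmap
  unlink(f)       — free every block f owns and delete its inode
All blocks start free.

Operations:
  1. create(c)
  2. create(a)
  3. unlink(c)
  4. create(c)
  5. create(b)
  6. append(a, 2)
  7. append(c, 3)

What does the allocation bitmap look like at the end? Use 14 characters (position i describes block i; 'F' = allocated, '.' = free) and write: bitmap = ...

  1. create(c)  ⇒  F.............  {c→[0]}
  2. create(a)  ⇒  FF............  {a→[1]; c→[0]}
  3. unlink(c)  ⇒  .F............  {a→[1]}
  4. create(c)  ⇒  FF............  {a→[1]; c→[0]}
  5. create(b)  ⇒  FFF...........  {a→[1]; b→[2]; c→[0]}
  6. append(a, 2)  ⇒  FFFFF.........  {a→[1, 3, 4]; b→[2]; c→[0]}
  7. append(c, 3)  ⇒  FFFFFFFF......  {a→[1, 3, 4]; b→[2]; c→[0, 5, 6, 7]}

bitmap = FFFFFFFF......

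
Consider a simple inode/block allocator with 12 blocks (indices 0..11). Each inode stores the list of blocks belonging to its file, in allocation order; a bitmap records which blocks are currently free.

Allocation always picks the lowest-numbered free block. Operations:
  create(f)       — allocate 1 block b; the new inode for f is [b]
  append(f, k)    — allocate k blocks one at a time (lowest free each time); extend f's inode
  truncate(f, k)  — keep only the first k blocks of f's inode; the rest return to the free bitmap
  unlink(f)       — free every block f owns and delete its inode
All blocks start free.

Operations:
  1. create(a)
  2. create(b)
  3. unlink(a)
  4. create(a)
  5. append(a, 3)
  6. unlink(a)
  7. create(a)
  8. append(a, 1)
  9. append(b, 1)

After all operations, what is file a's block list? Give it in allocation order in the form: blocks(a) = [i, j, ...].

[1] create(a) — a=0 (map F...........)
[2] create(b) — a=0 b=1 (map FF..........)
[3] unlink(a) — b=1 (map .F..........)
[4] create(a) — a=0 b=1 (map FF..........)
[5] append(a, 3) — a=0,2,3,4 b=1 (map FFFFF.......)
[6] unlink(a) — b=1 (map .F..........)
[7] create(a) — a=0 b=1 (map FF..........)
[8] append(a, 1) — a=0,2 b=1 (map FFF.........)
[9] append(b, 1) — a=0,2 b=1,3 (map FFFF........)

blocks(a) = [0, 2]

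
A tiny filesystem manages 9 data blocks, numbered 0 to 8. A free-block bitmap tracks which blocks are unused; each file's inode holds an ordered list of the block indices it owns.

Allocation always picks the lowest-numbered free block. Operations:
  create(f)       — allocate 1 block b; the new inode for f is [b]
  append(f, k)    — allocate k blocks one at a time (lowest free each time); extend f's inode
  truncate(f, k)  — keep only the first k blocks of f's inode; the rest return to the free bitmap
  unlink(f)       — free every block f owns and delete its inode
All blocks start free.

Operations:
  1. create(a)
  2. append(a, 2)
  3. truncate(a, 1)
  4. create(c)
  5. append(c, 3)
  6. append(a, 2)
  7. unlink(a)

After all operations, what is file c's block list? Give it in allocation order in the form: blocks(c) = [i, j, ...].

blocks(c) = [1, 2, 3, 4]

  1. create(a)  ⇒  F........  {a→[0]}
  2. append(a, 2)  ⇒  FFF......  {a→[0, 1, 2]}
  3. truncate(a, 1)  ⇒  F........  {a→[0]}
  4. create(c)  ⇒  FF.......  {a→[0]; c→[1]}
  5. append(c, 3)  ⇒  FFFFF....  {a→[0]; c→[1, 2, 3, 4]}
  6. append(a, 2)  ⇒  FFFFFFF..  {a→[0, 5, 6]; c→[1, 2, 3, 4]}
  7. unlink(a)  ⇒  .FFFF....  {c→[1, 2, 3, 4]}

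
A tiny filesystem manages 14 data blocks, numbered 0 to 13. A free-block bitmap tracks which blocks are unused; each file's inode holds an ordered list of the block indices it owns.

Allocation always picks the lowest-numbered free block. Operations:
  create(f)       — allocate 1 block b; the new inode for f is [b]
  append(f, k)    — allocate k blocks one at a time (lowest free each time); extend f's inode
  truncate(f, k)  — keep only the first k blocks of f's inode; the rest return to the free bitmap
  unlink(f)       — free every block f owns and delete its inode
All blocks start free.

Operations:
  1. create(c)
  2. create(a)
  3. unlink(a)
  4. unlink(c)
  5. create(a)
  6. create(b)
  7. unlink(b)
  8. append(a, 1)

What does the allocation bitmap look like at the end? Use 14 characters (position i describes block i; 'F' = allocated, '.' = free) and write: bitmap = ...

[1] create(c) — c=0 (map F.............)
[2] create(a) — a=1 c=0 (map FF............)
[3] unlink(a) — c=0 (map F.............)
[4] unlink(c) —  (map ..............)
[5] create(a) — a=0 (map F.............)
[6] create(b) — a=0 b=1 (map FF............)
[7] unlink(b) — a=0 (map F.............)
[8] append(a, 1) — a=0,1 (map FF............)

bitmap = FF............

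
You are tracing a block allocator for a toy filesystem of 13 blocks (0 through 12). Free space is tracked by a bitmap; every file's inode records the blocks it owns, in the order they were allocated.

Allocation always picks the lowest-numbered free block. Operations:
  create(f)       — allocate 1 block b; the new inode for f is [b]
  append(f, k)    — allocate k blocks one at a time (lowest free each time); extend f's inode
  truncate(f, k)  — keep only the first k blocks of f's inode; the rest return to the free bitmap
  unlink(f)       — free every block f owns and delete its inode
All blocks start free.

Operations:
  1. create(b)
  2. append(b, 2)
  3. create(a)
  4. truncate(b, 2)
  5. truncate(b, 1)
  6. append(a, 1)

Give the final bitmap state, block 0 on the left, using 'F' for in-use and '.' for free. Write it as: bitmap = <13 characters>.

  1. create(b)  ⇒  F............  {b→[0]}
  2. append(b, 2)  ⇒  FFF..........  {b→[0, 1, 2]}
  3. create(a)  ⇒  FFFF.........  {a→[3]; b→[0, 1, 2]}
  4. truncate(b, 2)  ⇒  FF.F.........  {a→[3]; b→[0, 1]}
  5. truncate(b, 1)  ⇒  F..F.........  {a→[3]; b→[0]}
  6. append(a, 1)  ⇒  FF.F.........  {a→[3, 1]; b→[0]}

bitmap = FF.F.........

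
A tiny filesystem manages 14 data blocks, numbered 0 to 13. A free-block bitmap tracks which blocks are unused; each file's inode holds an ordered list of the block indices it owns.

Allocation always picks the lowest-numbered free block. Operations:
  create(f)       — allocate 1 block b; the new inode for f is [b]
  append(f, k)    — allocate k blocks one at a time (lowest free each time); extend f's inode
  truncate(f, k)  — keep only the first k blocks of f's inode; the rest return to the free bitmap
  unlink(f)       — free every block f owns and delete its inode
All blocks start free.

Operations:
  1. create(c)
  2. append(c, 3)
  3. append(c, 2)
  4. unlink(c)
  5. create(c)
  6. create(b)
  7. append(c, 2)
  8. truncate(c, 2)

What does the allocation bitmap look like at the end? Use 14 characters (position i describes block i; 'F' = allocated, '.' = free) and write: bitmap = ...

create(c): bitmap=F............. | c=[0]
append(c, 3): bitmap=FFFF.......... | c=[0, 1, 2, 3]
append(c, 2): bitmap=FFFFFF........ | c=[0, 1, 2, 3, 4, 5]
unlink(c): bitmap=.............. | 
create(c): bitmap=F............. | c=[0]
create(b): bitmap=FF............ | b=[1] c=[0]
append(c, 2): bitmap=FFFF.......... | b=[1] c=[0, 2, 3]
truncate(c, 2): bitmap=FFF........... | b=[1] c=[0, 2]

bitmap = FFF...........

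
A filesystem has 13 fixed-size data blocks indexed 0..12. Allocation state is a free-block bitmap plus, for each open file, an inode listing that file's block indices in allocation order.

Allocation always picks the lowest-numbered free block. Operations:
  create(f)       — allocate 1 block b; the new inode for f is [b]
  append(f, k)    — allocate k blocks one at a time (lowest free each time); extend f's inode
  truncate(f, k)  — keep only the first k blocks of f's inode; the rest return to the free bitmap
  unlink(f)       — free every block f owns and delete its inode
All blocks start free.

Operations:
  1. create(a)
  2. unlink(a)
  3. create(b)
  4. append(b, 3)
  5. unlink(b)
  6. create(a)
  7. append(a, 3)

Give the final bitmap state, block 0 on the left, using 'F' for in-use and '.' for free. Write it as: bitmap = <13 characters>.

bitmap = FFFF.........

[1] create(a) — a=0 (map F............)
[2] unlink(a) —  (map .............)
[3] create(b) — b=0 (map F............)
[4] append(b, 3) — b=0,1,2,3 (map FFFF.........)
[5] unlink(b) —  (map .............)
[6] create(a) — a=0 (map F............)
[7] append(a, 3) — a=0,1,2,3 (map FFFF.........)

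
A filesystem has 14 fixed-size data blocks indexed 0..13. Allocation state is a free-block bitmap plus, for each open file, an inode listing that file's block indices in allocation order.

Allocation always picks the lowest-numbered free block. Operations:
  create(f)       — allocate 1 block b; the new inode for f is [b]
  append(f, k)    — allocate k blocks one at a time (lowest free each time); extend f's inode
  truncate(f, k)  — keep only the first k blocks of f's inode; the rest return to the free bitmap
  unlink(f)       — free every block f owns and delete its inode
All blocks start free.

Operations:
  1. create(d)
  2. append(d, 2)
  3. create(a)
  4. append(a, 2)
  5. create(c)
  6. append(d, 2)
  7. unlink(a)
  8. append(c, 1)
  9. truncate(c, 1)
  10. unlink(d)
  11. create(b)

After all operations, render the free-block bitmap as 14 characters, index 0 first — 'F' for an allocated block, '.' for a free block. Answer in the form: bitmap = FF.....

bitmap = F.....F.......

  1. create(d)  ⇒  F.............  {d→[0]}
  2. append(d, 2)  ⇒  FFF...........  {d→[0, 1, 2]}
  3. create(a)  ⇒  FFFF..........  {a→[3]; d→[0, 1, 2]}
  4. append(a, 2)  ⇒  FFFFFF........  {a→[3, 4, 5]; d→[0, 1, 2]}
  5. create(c)  ⇒  FFFFFFF.......  {a→[3, 4, 5]; c→[6]; d→[0, 1, 2]}
  6. append(d, 2)  ⇒  FFFFFFFFF.....  {a→[3, 4, 5]; c→[6]; d→[0, 1, 2, 7, 8]}
  7. unlink(a)  ⇒  FFF...FFF.....  {c→[6]; d→[0, 1, 2, 7, 8]}
  8. append(c, 1)  ⇒  FFFF..FFF.....  {c→[6, 3]; d→[0, 1, 2, 7, 8]}
  9. truncate(c, 1)  ⇒  FFF...FFF.....  {c→[6]; d→[0, 1, 2, 7, 8]}
  10. unlink(d)  ⇒  ......F.......  {c→[6]}
  11. create(b)  ⇒  F.....F.......  {b→[0]; c→[6]}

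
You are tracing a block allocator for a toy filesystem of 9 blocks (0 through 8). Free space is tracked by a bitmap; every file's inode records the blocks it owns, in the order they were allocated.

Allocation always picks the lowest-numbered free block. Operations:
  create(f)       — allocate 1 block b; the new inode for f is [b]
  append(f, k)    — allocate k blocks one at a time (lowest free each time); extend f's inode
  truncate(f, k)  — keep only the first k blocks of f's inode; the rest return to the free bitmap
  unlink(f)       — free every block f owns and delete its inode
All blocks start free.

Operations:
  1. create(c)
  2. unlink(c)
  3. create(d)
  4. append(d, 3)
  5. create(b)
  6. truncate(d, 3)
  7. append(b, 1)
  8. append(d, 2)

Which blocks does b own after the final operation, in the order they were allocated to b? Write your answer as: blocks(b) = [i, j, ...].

blocks(b) = [4, 3]

after create(c) → c:[0]  free=[F........]
after unlink(c) →   free=[.........]
after create(d) → d:[0]  free=[F........]
after append(d, 3) → d:[0, 1, 2, 3]  free=[FFFF.....]
after create(b) → b:[4], d:[0, 1, 2, 3]  free=[FFFFF....]
after truncate(d, 3) → b:[4], d:[0, 1, 2]  free=[FFF.F....]
after append(b, 1) → b:[4, 3], d:[0, 1, 2]  free=[FFFFF....]
after append(d, 2) → b:[4, 3], d:[0, 1, 2, 5, 6]  free=[FFFFFFF..]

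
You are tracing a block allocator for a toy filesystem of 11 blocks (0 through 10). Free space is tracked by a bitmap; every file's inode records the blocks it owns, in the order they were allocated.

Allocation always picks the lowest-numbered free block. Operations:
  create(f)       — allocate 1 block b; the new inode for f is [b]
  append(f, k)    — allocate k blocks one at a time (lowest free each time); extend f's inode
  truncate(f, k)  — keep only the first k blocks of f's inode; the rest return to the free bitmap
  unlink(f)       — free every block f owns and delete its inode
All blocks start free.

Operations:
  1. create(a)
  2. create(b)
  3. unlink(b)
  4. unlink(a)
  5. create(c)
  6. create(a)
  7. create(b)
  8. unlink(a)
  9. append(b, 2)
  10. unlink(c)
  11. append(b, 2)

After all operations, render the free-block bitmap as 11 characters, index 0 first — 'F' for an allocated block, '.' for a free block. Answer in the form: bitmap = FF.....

  1. create(a)  ⇒  F..........  {a→[0]}
  2. create(b)  ⇒  FF.........  {a→[0]; b→[1]}
  3. unlink(b)  ⇒  F..........  {a→[0]}
  4. unlink(a)  ⇒  ...........  {}
  5. create(c)  ⇒  F..........  {c→[0]}
  6. create(a)  ⇒  FF.........  {a→[1]; c→[0]}
  7. create(b)  ⇒  FFF........  {a→[1]; b→[2]; c→[0]}
  8. unlink(a)  ⇒  F.F........  {b→[2]; c→[0]}
  9. append(b, 2)  ⇒  FFFF.......  {b→[2, 1, 3]; c→[0]}
  10. unlink(c)  ⇒  .FFF.......  {b→[2, 1, 3]}
  11. append(b, 2)  ⇒  FFFFF......  {b→[2, 1, 3, 0, 4]}

bitmap = FFFFF......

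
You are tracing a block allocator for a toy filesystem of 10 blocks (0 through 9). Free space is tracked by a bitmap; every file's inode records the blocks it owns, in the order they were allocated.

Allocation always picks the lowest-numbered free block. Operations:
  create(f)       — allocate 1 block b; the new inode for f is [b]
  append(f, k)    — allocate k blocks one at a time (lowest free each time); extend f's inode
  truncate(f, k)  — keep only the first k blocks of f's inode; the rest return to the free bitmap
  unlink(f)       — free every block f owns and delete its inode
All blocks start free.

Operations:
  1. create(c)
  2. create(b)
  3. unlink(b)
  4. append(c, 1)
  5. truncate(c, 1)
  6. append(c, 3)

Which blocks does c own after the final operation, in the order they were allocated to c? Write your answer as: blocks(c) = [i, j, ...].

blocks(c) = [0, 1, 2, 3]

create(c): bitmap=F......... | c=[0]
create(b): bitmap=FF........ | b=[1] c=[0]
unlink(b): bitmap=F......... | c=[0]
append(c, 1): bitmap=FF........ | c=[0, 1]
truncate(c, 1): bitmap=F......... | c=[0]
append(c, 3): bitmap=FFFF...... | c=[0, 1, 2, 3]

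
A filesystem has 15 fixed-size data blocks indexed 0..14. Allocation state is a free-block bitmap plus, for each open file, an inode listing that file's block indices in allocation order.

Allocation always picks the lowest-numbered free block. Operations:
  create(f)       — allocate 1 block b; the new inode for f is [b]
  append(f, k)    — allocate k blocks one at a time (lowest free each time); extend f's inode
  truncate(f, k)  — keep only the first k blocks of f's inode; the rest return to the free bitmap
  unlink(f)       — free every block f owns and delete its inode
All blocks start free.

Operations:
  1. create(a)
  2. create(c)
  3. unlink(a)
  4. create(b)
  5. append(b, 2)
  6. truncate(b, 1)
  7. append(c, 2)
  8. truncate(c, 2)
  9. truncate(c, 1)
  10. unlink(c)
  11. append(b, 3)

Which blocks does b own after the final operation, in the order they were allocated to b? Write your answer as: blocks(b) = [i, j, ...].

create(a): bitmap=F.............. | a=[0]
create(c): bitmap=FF............. | a=[0] c=[1]
unlink(a): bitmap=.F............. | c=[1]
create(b): bitmap=FF............. | b=[0] c=[1]
append(b, 2): bitmap=FFFF........... | b=[0, 2, 3] c=[1]
truncate(b, 1): bitmap=FF............. | b=[0] c=[1]
append(c, 2): bitmap=FFFF........... | b=[0] c=[1, 2, 3]
truncate(c, 2): bitmap=FFF............ | b=[0] c=[1, 2]
truncate(c, 1): bitmap=FF............. | b=[0] c=[1]
unlink(c): bitmap=F.............. | b=[0]
append(b, 3): bitmap=FFFF........... | b=[0, 1, 2, 3]

blocks(b) = [0, 1, 2, 3]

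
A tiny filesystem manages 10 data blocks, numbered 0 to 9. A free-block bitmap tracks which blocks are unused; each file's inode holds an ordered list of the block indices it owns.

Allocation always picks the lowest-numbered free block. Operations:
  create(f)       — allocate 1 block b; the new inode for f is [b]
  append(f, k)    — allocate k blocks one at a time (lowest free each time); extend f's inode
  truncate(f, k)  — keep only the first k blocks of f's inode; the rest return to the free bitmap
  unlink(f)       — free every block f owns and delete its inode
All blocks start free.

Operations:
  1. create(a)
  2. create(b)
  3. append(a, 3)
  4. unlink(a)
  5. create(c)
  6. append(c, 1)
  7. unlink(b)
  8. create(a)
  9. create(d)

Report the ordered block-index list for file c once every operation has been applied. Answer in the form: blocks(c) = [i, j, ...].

blocks(c) = [0, 2]

after create(a) → a:[0]  free=[F.........]
after create(b) → a:[0], b:[1]  free=[FF........]
after append(a, 3) → a:[0, 2, 3, 4], b:[1]  free=[FFFFF.....]
after unlink(a) → b:[1]  free=[.F........]
after create(c) → b:[1], c:[0]  free=[FF........]
after append(c, 1) → b:[1], c:[0, 2]  free=[FFF.......]
after unlink(b) → c:[0, 2]  free=[F.F.......]
after create(a) → a:[1], c:[0, 2]  free=[FFF.......]
after create(d) → a:[1], c:[0, 2], d:[3]  free=[FFFF......]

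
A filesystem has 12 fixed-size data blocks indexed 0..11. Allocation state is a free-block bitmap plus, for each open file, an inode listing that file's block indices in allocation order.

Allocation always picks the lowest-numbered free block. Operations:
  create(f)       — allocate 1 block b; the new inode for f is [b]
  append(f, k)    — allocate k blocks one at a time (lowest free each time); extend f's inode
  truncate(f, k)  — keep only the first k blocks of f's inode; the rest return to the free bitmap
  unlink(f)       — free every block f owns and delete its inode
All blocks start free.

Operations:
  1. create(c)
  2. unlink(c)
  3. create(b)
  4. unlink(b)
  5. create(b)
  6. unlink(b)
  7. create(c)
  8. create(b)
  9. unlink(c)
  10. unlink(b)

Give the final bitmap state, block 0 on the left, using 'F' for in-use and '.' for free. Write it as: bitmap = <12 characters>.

  1. create(c)  ⇒  F...........  {c→[0]}
  2. unlink(c)  ⇒  ............  {}
  3. create(b)  ⇒  F...........  {b→[0]}
  4. unlink(b)  ⇒  ............  {}
  5. create(b)  ⇒  F...........  {b→[0]}
  6. unlink(b)  ⇒  ............  {}
  7. create(c)  ⇒  F...........  {c→[0]}
  8. create(b)  ⇒  FF..........  {b→[1]; c→[0]}
  9. unlink(c)  ⇒  .F..........  {b→[1]}
  10. unlink(b)  ⇒  ............  {}

bitmap = ............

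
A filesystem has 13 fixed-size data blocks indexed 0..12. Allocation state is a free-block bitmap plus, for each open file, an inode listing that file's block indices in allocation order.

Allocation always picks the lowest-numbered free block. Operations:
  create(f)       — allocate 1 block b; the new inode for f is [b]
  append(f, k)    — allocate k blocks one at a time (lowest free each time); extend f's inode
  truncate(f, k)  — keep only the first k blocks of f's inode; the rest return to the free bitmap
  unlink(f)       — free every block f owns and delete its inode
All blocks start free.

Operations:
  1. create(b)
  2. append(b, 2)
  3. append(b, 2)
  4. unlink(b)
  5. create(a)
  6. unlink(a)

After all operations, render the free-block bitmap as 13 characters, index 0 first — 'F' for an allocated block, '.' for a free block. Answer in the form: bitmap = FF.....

bitmap = .............

  1. create(b)  ⇒  F............  {b→[0]}
  2. append(b, 2)  ⇒  FFF..........  {b→[0, 1, 2]}
  3. append(b, 2)  ⇒  FFFFF........  {b→[0, 1, 2, 3, 4]}
  4. unlink(b)  ⇒  .............  {}
  5. create(a)  ⇒  F............  {a→[0]}
  6. unlink(a)  ⇒  .............  {}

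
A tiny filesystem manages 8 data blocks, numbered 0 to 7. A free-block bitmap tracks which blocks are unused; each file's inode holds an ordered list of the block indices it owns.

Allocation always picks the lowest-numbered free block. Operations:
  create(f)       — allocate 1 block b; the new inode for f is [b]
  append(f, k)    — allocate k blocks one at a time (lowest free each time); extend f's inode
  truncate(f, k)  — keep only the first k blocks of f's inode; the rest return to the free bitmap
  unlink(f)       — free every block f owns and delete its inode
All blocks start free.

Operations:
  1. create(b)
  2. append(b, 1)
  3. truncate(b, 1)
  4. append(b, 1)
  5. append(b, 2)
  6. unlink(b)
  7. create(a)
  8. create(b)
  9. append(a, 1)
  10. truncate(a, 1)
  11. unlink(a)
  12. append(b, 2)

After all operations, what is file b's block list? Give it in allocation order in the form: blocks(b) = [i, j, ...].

blocks(b) = [1, 0, 2]

  1. create(b)  ⇒  F.......  {b→[0]}
  2. append(b, 1)  ⇒  FF......  {b→[0, 1]}
  3. truncate(b, 1)  ⇒  F.......  {b→[0]}
  4. append(b, 1)  ⇒  FF......  {b→[0, 1]}
  5. append(b, 2)  ⇒  FFFF....  {b→[0, 1, 2, 3]}
  6. unlink(b)  ⇒  ........  {}
  7. create(a)  ⇒  F.......  {a→[0]}
  8. create(b)  ⇒  FF......  {a→[0]; b→[1]}
  9. append(a, 1)  ⇒  FFF.....  {a→[0, 2]; b→[1]}
  10. truncate(a, 1)  ⇒  FF......  {a→[0]; b→[1]}
  11. unlink(a)  ⇒  .F......  {b→[1]}
  12. append(b, 2)  ⇒  FFF.....  {b→[1, 0, 2]}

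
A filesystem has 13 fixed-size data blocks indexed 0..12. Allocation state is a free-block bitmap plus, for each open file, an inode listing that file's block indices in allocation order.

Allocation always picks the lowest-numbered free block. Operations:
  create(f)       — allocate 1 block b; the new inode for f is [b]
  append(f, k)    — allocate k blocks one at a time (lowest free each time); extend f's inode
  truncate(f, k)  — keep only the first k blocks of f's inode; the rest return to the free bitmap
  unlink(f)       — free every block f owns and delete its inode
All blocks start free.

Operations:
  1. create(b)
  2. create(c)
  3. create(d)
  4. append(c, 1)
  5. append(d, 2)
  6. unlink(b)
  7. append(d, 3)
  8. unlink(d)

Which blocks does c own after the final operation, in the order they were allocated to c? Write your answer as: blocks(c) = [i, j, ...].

create(b): bitmap=F............ | b=[0]
create(c): bitmap=FF........... | b=[0] c=[1]
create(d): bitmap=FFF.......... | b=[0] c=[1] d=[2]
append(c, 1): bitmap=FFFF......... | b=[0] c=[1, 3] d=[2]
append(d, 2): bitmap=FFFFFF....... | b=[0] c=[1, 3] d=[2, 4, 5]
unlink(b): bitmap=.FFFFF....... | c=[1, 3] d=[2, 4, 5]
append(d, 3): bitmap=FFFFFFFF..... | c=[1, 3] d=[2, 4, 5, 0, 6, 7]
unlink(d): bitmap=.F.F......... | c=[1, 3]

blocks(c) = [1, 3]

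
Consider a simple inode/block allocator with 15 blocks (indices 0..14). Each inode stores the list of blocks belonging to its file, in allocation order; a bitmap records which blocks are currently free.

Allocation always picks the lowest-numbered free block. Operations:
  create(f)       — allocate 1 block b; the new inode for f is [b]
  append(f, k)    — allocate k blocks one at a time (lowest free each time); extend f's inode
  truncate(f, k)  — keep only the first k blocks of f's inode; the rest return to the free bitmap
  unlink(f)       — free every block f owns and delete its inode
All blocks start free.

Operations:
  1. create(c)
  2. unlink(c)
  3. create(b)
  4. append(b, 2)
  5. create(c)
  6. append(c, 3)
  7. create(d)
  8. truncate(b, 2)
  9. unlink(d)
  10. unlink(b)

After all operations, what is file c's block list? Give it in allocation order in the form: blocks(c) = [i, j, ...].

[1] create(c) — c=0 (map F..............)
[2] unlink(c) —  (map ...............)
[3] create(b) — b=0 (map F..............)
[4] append(b, 2) — b=0,1,2 (map FFF............)
[5] create(c) — b=0,1,2 c=3 (map FFFF...........)
[6] append(c, 3) — b=0,1,2 c=3,4,5,6 (map FFFFFFF........)
[7] create(d) — b=0,1,2 c=3,4,5,6 d=7 (map FFFFFFFF.......)
[8] truncate(b, 2) — b=0,1 c=3,4,5,6 d=7 (map FF.FFFFF.......)
[9] unlink(d) — b=0,1 c=3,4,5,6 (map FF.FFFF........)
[10] unlink(b) — c=3,4,5,6 (map ...FFFF........)

blocks(c) = [3, 4, 5, 6]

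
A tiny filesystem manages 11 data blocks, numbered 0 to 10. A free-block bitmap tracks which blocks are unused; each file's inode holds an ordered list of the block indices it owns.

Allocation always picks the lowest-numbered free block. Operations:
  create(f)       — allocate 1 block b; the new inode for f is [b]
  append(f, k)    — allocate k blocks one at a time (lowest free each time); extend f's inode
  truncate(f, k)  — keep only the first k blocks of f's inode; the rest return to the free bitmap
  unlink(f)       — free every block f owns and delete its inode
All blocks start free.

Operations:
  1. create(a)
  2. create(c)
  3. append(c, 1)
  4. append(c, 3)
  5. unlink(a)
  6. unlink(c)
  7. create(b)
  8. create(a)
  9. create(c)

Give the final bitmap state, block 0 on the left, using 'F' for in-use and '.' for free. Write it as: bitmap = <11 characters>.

bitmap = FFF........

  1. create(a)  ⇒  F..........  {a→[0]}
  2. create(c)  ⇒  FF.........  {a→[0]; c→[1]}
  3. append(c, 1)  ⇒  FFF........  {a→[0]; c→[1, 2]}
  4. append(c, 3)  ⇒  FFFFFF.....  {a→[0]; c→[1, 2, 3, 4, 5]}
  5. unlink(a)  ⇒  .FFFFF.....  {c→[1, 2, 3, 4, 5]}
  6. unlink(c)  ⇒  ...........  {}
  7. create(b)  ⇒  F..........  {b→[0]}
  8. create(a)  ⇒  FF.........  {a→[1]; b→[0]}
  9. create(c)  ⇒  FFF........  {a→[1]; b→[0]; c→[2]}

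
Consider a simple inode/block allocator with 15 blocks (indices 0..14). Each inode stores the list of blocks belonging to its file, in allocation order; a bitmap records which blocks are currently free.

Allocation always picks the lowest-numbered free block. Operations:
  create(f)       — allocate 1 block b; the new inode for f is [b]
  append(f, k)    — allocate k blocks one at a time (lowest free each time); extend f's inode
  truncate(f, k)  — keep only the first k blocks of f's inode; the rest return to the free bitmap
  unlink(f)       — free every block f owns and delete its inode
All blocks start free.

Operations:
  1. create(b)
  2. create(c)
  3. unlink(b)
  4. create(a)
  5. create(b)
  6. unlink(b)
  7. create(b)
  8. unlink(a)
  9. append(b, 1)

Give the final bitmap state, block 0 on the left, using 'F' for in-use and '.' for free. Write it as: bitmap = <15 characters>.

bitmap = FFF............

[1] create(b) — b=0 (map F..............)
[2] create(c) — b=0 c=1 (map FF.............)
[3] unlink(b) — c=1 (map .F.............)
[4] create(a) — a=0 c=1 (map FF.............)
[5] create(b) — a=0 b=2 c=1 (map FFF............)
[6] unlink(b) — a=0 c=1 (map FF.............)
[7] create(b) — a=0 b=2 c=1 (map FFF............)
[8] unlink(a) — b=2 c=1 (map .FF............)
[9] append(b, 1) — b=2,0 c=1 (map FFF............)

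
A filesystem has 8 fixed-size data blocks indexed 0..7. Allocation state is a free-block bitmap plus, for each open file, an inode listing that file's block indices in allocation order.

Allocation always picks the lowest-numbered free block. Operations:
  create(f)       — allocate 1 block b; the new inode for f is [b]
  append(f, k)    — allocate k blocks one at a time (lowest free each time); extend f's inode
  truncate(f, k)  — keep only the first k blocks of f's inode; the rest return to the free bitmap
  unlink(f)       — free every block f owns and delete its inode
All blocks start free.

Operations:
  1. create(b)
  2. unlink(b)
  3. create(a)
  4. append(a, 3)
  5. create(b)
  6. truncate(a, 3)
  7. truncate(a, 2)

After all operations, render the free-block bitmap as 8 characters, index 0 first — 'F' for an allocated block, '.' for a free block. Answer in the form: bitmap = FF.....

bitmap = FF..F...

after create(b) → b:[0]  free=[F.......]
after unlink(b) →   free=[........]
after create(a) → a:[0]  free=[F.......]
after append(a, 3) → a:[0, 1, 2, 3]  free=[FFFF....]
after create(b) → a:[0, 1, 2, 3], b:[4]  free=[FFFFF...]
after truncate(a, 3) → a:[0, 1, 2], b:[4]  free=[FFF.F...]
after truncate(a, 2) → a:[0, 1], b:[4]  free=[FF..F...]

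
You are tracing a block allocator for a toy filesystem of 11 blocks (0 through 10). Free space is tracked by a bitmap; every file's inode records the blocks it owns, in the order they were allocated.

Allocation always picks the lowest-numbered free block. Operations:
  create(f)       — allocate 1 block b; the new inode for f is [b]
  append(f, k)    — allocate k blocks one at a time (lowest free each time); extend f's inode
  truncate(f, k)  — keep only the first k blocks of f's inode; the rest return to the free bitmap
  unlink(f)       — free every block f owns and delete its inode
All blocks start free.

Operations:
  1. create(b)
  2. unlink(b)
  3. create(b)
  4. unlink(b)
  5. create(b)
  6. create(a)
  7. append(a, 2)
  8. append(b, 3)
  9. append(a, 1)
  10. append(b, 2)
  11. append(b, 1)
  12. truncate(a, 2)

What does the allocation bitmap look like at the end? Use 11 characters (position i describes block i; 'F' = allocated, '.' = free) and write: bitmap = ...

create(b): bitmap=F.......... | b=[0]
unlink(b): bitmap=........... | 
create(b): bitmap=F.......... | b=[0]
unlink(b): bitmap=........... | 
create(b): bitmap=F.......... | b=[0]
create(a): bitmap=FF......... | a=[1] b=[0]
append(a, 2): bitmap=FFFF....... | a=[1, 2, 3] b=[0]
append(b, 3): bitmap=FFFFFFF.... | a=[1, 2, 3] b=[0, 4, 5, 6]
append(a, 1): bitmap=FFFFFFFF... | a=[1, 2, 3, 7] b=[0, 4, 5, 6]
append(b, 2): bitmap=FFFFFFFFFF. | a=[1, 2, 3, 7] b=[0, 4, 5, 6, 8, 9]
append(b, 1): bitmap=FFFFFFFFFFF | a=[1, 2, 3, 7] b=[0, 4, 5, 6, 8, 9, 10]
truncate(a, 2): bitmap=FFF.FFF.FFF | a=[1, 2] b=[0, 4, 5, 6, 8, 9, 10]

bitmap = FFF.FFF.FFF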